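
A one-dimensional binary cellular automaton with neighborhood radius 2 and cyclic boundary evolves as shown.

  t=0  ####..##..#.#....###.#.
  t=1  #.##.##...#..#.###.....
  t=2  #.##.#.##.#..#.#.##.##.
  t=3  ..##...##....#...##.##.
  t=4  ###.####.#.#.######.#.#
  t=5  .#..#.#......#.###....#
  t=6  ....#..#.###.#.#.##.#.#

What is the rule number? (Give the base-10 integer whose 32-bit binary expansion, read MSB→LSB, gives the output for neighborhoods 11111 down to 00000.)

  nb #####: next=#  (t=4,i=15, bit31=1)
  nb ####.: next=#  (t=0,i=2, bit30=1)
  nb ###.#: next=.  (t=0,i=19, bit29=0)
  nb ###..: next=#  (t=0,i=3, bit28=1)
  nb ##.##: next=.  (t=1,i=4, bit27=0)
  nb ##.#.: next=.  (t=0,i=20, bit26=0)
  nb ##..#: next=.  (t=0,i=4, bit25=0)
  nb ##...: next=#  (t=1,i=7, bit24=1)
  nb #.###: next=#  (t=0,i=0, bit23=1)
  nb #.##.: next=#  (t=1,i=2, bit22=1)
  nb #.#.#: next=.  (t=0,i=21, bit21=0)
  nb #.#..: next=.  (t=0,i=12, bit20=0)
  nb #..##: next=#  (t=0,i=5, bit19=1)
  nb #..#.: next=.  (t=0,i=9, bit18=0)
  nb #...#: next=#  (t=1,i=8, bit17=1)
  nb #....: next=.  (t=0,i=14, bit16=0)
  nb .####: next=.  (t=0,i=1, bit15=0)
  nb .###.: next=.  (t=0,i=18, bit14=0)
  nb .##.#: next=#  (t=1,i=3, bit13=1)
  nb .##..: next=.  (t=0,i=7, bit12=0)
  nb .#.##: next=.  (t=0,i=22, bit11=0)
  nb .#.#.: next=.  (t=0,i=11, bit10=0)
  nb .#..#: next=.  (t=1,i=11, bit9=0)
  nb .#...: next=#  (t=0,i=13, bit8=1)
  nb ..###: next=#  (t=0,i=17, bit7=1)
  nb ..##.: next=#  (t=0,i=6, bit6=1)
  nb ..#.#: next=#  (t=0,i=10, bit5=1)
  nb ..#..: next=#  (t=1,i=10, bit4=1)
  nb ...##: next=#  (t=0,i=16, bit3=1)
  nb ...#.: next=.  (t=1,i=9, bit2=0)
  nb ....#: next=#  (t=0,i=15, bit1=1)
  nb .....: next=#  (t=1,i=20, bit0=1)
  bits 11010001110010100010000111111011 = 3519685115

3519685115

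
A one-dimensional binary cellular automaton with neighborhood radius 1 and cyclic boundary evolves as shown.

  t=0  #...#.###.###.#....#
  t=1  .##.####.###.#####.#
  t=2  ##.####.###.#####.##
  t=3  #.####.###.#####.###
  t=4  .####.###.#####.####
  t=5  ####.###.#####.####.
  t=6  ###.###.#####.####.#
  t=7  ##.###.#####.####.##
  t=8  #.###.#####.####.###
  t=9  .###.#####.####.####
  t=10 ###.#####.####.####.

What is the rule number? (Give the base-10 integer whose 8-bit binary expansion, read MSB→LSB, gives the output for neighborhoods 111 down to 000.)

  ### -> #   bit 7 = 1  t=0,i=7
  ##. -> .   bit 6 = 0  t=0,i=0
  #.# -> #   bit 5 = 1  t=0,i=5
  #.. -> #   bit 4 = 1  t=0,i=1
  .## -> #   bit 3 = 1  t=0,i=6
  .#. -> #   bit 2 = 1  t=0,i=4
  ..# -> .   bit 1 = 0  t=0,i=3
  ... -> #   bit 0 = 1  t=0,i=2
  bits 10111101 = 189

189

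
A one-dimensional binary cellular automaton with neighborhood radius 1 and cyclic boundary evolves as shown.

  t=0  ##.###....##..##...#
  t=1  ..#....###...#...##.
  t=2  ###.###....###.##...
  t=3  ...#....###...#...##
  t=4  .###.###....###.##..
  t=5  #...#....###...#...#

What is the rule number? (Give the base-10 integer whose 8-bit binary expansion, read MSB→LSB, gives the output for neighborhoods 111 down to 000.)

  ###|.  b7=0 t=0,i=0
  ##.|.  b6=0 t=0,i=1
  #.#|#  b5=1 t=0,i=2
  #..|.  b4=0 t=0,i=6
  .##|.  b3=0 t=0,i=3
  .#.|#  b2=1 t=1,i=2
  ..#|#  b1=1 t=0,i=9
  ...|#  b0=1 t=0,i=7
  bits 00100111 = 39

39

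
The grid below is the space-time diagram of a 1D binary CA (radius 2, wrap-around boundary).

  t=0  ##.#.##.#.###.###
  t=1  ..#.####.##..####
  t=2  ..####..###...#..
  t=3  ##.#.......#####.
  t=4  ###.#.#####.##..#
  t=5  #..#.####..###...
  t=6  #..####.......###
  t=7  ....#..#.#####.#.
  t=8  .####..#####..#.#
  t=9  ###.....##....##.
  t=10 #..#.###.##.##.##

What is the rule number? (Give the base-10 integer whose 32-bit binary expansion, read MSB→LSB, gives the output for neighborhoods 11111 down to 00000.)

  #####|#  b31=1 t=0,i=16
  ####.|.  b30=0 t=0,i=0
  ###.#|.  b29=0 t=0,i=1
  ###..|.  b28=0 t=1,i=16
  ##.##|#  b27=1 t=0,i=13
  ##.#.|#  b26=1 t=0,i=2
  ##..#|.  b25=0 t=1,i=0
  ##...|#  b24=1 t=2,i=11
  #.###|#  b23=1 t=0,i=10
  #.##.|#  b22=1 t=0,i=5
  #.#.#|.  b21=0 t=0,i=3
  #.#..|.  b20=0 t=3,i=3
  #..##|.  b19=0 t=1,i=12
  #..#.|.  b18=0 t=1,i=1
  #...#|#  b17=1 t=2,i=12
  #....|.  b16=0 t=2,i=16
  .####|#  b15=1 t=0,i=15
  .###.|.  b14=0 t=0,i=11
  .##.#|#  b13=1 t=0,i=6
  .##..|#  b12=1 t=1,i=10
  .#.##|#  b11=1 t=0,i=4
  .#.#.|#  b10=1 t=8,i=15
  .#..#|.  b9=0 t=5,i=1
  .#...|#  b8=1 t=2,i=15
  ..###|.  b7=0 t=1,i=13
  ..##.|.  b6=0 t=9,i=8
  ..#.#|#  b5=1 t=1,i=2
  ..#..|#  b4=1 t=2,i=14
  ...##|#  b3=1 t=2,i=1
  ...#.|#  b2=1 t=2,i=13
  ....#|#  b1=1 t=2,i=0
  .....|#  b0=1 t=3,i=6
  bits 10001101110000101011110100111111 = 2378349887

2378349887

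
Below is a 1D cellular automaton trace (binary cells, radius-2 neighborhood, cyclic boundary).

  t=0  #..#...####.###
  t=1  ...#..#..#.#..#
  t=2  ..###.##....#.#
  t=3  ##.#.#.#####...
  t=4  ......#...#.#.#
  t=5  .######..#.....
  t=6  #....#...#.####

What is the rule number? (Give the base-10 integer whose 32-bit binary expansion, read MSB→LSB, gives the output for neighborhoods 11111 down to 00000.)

1225349663

  #####|.  b31=0 t=3,i=9
  ####.|#  b30=1 t=0,i=9
  ###.#|.  b29=0 t=0,i=10
  ###..|.  b28=0 t=0,i=0
  ##.##|#  b27=1 t=0,i=11
  ##.#.|.  b26=0 t=3,i=2
  ##..#|.  b25=0 t=0,i=1
  ##...|#  b24=1 t=2,i=8
  #.###|.  b23=0 t=0,i=12
  #.##.|.  b22=0 t=2,i=6
  #.#.#|.  b21=0 t=3,i=3
  #.#..|.  b20=0 t=1,i=11
  #..##|#  b19=1 t=2,i=1
  #..#.|.  b18=0 t=0,i=2
  #...#|.  b17=0 t=0,i=5
  #....|#  b16=1 t=2,i=9
  .####|.  b15=0 t=0,i=8
  .###.|#  b14=1 t=2,i=3
  .##.#|.  b13=0 t=3,i=1
  .##..|#  b12=1 t=2,i=7
  .#.##|#  b11=1 t=3,i=6
  .#.#.|.  b10=0 t=1,i=10
  .#..#|#  b9=1 t=1,i=4
  .#...|.  b8=0 t=0,i=4
  ..###|.  b7=0 t=0,i=7
  ..##.|.  b6=0 t=3,i=0
  ..#.#|.  b5=0 t=1,i=9
  ..#..|#  b4=1 t=0,i=3
  ...##|#  b3=1 t=0,i=6
  ...#.|#  b2=1 t=1,i=2
  ....#|#  b1=1 t=2,i=10
  .....|#  b0=1 t=4,i=2
  bits 01001001000010010101101000011111 = 1225349663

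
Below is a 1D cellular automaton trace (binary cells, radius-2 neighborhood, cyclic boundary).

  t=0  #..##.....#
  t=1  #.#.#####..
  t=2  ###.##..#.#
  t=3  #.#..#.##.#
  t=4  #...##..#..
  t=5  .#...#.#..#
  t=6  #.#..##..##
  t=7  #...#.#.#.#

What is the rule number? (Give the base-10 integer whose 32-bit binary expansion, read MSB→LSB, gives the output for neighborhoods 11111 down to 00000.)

833484067

  nb #####: next=.  (t=1,i=6, bit31=0)
  nb ####.: next=.  (t=1,i=7, bit30=0)
  nb ###.#: next=#  (t=2,i=2, bit29=1)
  nb ###..: next=#  (t=1,i=8, bit28=1)
  nb ##.##: next=.  (t=2,i=3, bit27=0)
  nb ##.#.: next=.  (t=3,i=1, bit26=0)
  nb ##..#: next=.  (t=0,i=1, bit25=0)
  nb ##...: next=#  (t=0,i=5, bit24=1)
  nb #.###: next=#  (t=1,i=4, bit23=1)
  nb #.##.: next=.  (t=2,i=4, bit22=0)
  nb #.#.#: next=#  (t=1,i=2, bit21=1)
  nb #.#..: next=.  (t=3,i=2, bit20=0)
  nb #..##: next=#  (t=0,i=2, bit19=1)
  nb #..#.: next=#  (t=1,i=10, bit18=1)
  nb #...#: next=.  (t=4,i=2, bit17=0)
  nb #....: next=#  (t=0,i=6, bit16=1)
  nb .####: next=#  (t=1,i=5, bit15=1)
  nb .###.: next=#  (t=6,i=10, bit14=1)
  nb .##.#: next=#  (t=3,i=0, bit13=1)
  nb .##..: next=#  (t=0,i=0, bit12=1)
  nb .#.##: next=.  (t=1,i=3, bit11=0)
  nb .#.#.: next=#  (t=1,i=1, bit10=1)
  nb .#..#: next=.  (t=3,i=3, bit9=0)
  nb .#...: next=#  (t=4,i=1, bit8=1)
  nb ..###: next=.  (t=6,i=9, bit7=0)
  nb ..##.: next=.  (t=0,i=3, bit6=0)
  nb ..#.#: next=#  (t=1,i=0, bit5=1)
  nb ..#..: next=.  (t=4,i=0, bit4=0)
  nb ...##: next=.  (t=0,i=9, bit3=0)
  nb ...#.: next=.  (t=5,i=4, bit2=0)
  nb ....#: next=#  (t=0,i=8, bit1=1)
  nb .....: next=#  (t=0,i=7, bit0=1)
  bits 00110001101011011111010100100011 = 833484067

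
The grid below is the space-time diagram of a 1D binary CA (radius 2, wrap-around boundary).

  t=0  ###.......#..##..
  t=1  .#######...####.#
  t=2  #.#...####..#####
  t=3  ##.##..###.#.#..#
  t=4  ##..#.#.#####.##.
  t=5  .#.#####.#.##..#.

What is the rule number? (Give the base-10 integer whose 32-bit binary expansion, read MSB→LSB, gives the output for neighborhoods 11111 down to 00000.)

1966079841

  #####|.  b31=0 t=1,i=3
  ####.|#  b30=1 t=1,i=6
  ###.#|#  b29=1 t=1,i=14
  ###..|#  b28=1 t=0,i=2
  ##.##|.  b27=0 t=3,i=2
  ##.#.|#  b26=1 t=1,i=15
  ##..#|.  b25=0 t=0,i=15
  ##...|#  b24=1 t=0,i=3
  #.###|.  b23=0 t=1,i=1
  #.##.|.  b22=0 t=3,i=3
  #.#.#|#  b21=1 t=1,i=16
  #.#..|.  b20=0 t=2,i=2
  #..##|#  b19=1 t=0,i=12
  #..#.|#  b18=1 t=4,i=3
  #...#|#  b17=1 t=1,i=9
  #....|#  b16=1 t=0,i=4
  .####|#  b15=1 t=1,i=2
  .###.|#  b14=1 t=0,i=1
  .##.#|#  b13=1 t=4,i=15
  .##..|#  b12=1 t=0,i=14
  .#.##|#  b11=1 t=1,i=0
  .#.#.|#  b10=1 t=3,i=12
  .#..#|#  b9=1 t=0,i=11
  .#...|#  b8=1 t=2,i=3
  ..###|.  b7=0 t=0,i=0
  ..##.|#  b6=1 t=0,i=13
  ..#.#|#  b5=1 t=4,i=4
  ..#..|.  b4=0 t=0,i=10
  ...##|.  b3=0 t=1,i=10
  ...#.|.  b2=0 t=0,i=9
  ....#|.  b1=0 t=0,i=8
  .....|#  b0=1 t=0,i=5
  bits 01110101001011111111111101100001 = 1966079841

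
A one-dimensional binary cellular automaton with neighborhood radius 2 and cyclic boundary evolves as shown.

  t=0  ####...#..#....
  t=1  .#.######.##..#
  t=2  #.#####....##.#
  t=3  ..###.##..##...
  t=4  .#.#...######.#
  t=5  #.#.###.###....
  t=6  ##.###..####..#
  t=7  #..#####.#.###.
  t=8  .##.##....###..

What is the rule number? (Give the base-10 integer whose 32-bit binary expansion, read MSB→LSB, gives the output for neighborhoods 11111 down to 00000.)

  [31] ##### => #  t=1,i=5
  [30] ####. => .  t=0,i=2
  [29] ###.# => .  t=1,i=8
  [28] ###.. => #  t=0,i=3
  [27] ##.## => .  t=1,i=9
  [26] ##.#. => .  t=4,i=13
  [25] ##..# => #  t=1,i=12
  [24] ##... => #  t=0,i=4
  [23] #.### => #  t=1,i=3
  [22] #.##. => .  t=1,i=10
  [21] #.#.# => .  t=1,i=1
  [20] #.#.. => .  t=4,i=3
  [19] #..## => #  t=3,i=9
  [18] #..#. => .  t=0,i=9
  [17] #...# => #  t=0,i=5
  [16] #.... => .  t=0,i=12
  [15] .#### => #  t=0,i=1
  [14] .###. => #  t=3,i=3
  [13] .##.# => .  t=2,i=0
  [12] .##.. => #  t=1,i=11
  [11] .#.## => #  t=1,i=2
  [10] .#.#. => #  t=1,i=0
  [9] .#..# => #  t=0,i=8
  [8] .#... => #  t=0,i=11
  [7] ..### => .  t=0,i=0
  [6] ..##. => #  t=2,i=11
  [5] ..#.# => #  t=1,i=14
  [4] ..#.. => #  t=0,i=7
  [3] ...## => #  t=0,i=14
  [2] ...#. => #  t=0,i=6
  [1] ....# => .  t=0,i=13
  [0] ..... => #  t=3,i=14
  bits 10010011100010101101111101111101 = 2475351933

2475351933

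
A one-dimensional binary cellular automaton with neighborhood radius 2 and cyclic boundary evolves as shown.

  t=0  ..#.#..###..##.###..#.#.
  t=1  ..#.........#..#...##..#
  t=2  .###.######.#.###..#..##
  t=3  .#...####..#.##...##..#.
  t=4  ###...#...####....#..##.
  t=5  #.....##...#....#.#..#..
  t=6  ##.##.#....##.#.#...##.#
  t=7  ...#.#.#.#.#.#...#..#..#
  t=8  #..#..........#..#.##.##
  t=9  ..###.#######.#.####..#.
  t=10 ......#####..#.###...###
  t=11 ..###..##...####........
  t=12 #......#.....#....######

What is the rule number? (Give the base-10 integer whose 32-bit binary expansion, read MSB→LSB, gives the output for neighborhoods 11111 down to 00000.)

  #####|#  b31=1 t=2,i=7
  ####.|.  b30=0 t=2,i=9
  ###.#|.  b29=0 t=2,i=3
  ###..|.  b28=0 t=0,i=9
  ##.##|.  b27=0 t=0,i=14
  ##.#.|#  b26=1 t=2,i=11
  ##..#|.  b25=0 t=0,i=10
  ##...|.  b24=0 t=3,i=15
  #.###|#  b23=1 t=0,i=15
  #.##.|#  b22=1 t=3,i=13
  #.#.#|.  b21=0 t=2,i=12
  #.#..|.  b20=0 t=0,i=4
  #..##|.  b19=0 t=0,i=6
  #..#.|#  b18=1 t=0,i=19
  #...#|.  b17=0 t=0,i=0
  #....|.  b16=0 t=1,i=4
  .####|#  b15=1 t=2,i=6
  .###.|.  b14=0 t=0,i=8
  .##.#|.  b13=0 t=0,i=13
  .##..|.  b12=0 t=1,i=20
  .#.##|#  b11=1 t=2,i=13
  .#.#.|.  b10=0 t=0,i=3
  .#..#|.  b9=0 t=0,i=5
  .#...|#  b8=1 t=0,i=23
  ..###|.  b7=0 t=0,i=7
  ..##.|#  b6=1 t=0,i=12
  ..#.#|#  b5=1 t=0,i=2
  ..#..|#  b4=1 t=1,i=2
  ...##|.  b3=0 t=1,i=18
  ...#.|.  b2=0 t=0,i=1
  ....#|#  b1=1 t=1,i=10
  .....|#  b0=1 t=1,i=5
  bits 10000100110001001000100101110011 = 2227472755

2227472755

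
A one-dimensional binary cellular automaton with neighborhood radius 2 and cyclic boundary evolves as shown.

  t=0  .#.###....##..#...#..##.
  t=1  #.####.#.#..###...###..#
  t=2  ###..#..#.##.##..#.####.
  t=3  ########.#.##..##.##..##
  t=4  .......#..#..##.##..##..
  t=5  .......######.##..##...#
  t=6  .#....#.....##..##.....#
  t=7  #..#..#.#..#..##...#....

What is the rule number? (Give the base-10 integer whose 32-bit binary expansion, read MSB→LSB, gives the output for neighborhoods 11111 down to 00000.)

982347288

  [31] ##### => .  t=3,i=0
  [30] ####. => .  t=1,i=4
  [29] ###.# => #  t=1,i=5
  [28] ###.. => #  t=0,i=5
  [27] ##.## => #  t=1,i=1
  [26] ##.#. => .  t=1,i=6
  [25] ##..# => #  t=0,i=12
  [24] ##... => .  t=0,i=6
  [23] #.### => #  t=0,i=3
  [22] #.##. => .  t=2,i=10
  [21] #.#.# => .  t=1,i=7
  [20] #.#.. => .  t=1,i=9
  [19] #..## => #  t=0,i=20
  [18] #..#. => #  t=0,i=0
  [17] #...# => .  t=0,i=16
  [16] #.... => #  t=0,i=7
  [15] .#### => .  t=1,i=3
  [14] .###. => #  t=0,i=4
  [13] .##.# => #  t=1,i=0
  [12] .##.. => .  t=0,i=11
  [11] .#.## => #  t=0,i=2
  [10] .#.#. => #  t=1,i=8
  [9] .#..# => #  t=0,i=19
  [8] .#... => .  t=0,i=15
  [7] ..### => .  t=1,i=12
  [6] ..##. => .  t=0,i=10
  [5] ..#.# => .  t=0,i=1
  [4] ..#.. => #  t=0,i=14
  [3] ...## => #  t=0,i=9
  [2] ...#. => .  t=0,i=17
  [1] ....# => .  t=0,i=8
  [0] ..... => .  t=4,i=0
  bits 00111010100011010110111000011000 = 982347288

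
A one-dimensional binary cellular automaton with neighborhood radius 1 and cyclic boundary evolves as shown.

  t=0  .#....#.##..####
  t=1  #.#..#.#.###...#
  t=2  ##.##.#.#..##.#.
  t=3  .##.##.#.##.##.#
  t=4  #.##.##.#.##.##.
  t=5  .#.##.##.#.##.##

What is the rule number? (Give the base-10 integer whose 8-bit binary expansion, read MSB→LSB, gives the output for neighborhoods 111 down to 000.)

114

  nb ###: next=.  (t=0,i=13, bit7=0)
  nb ##.: next=#  (t=0,i=9, bit6=1)
  nb #.#: next=#  (t=0,i=0, bit5=1)
  nb #..: next=#  (t=0,i=2, bit4=1)
  nb .##: next=.  (t=0,i=8, bit3=0)
  nb .#.: next=.  (t=0,i=1, bit2=0)
  nb ..#: next=#  (t=0,i=5, bit1=1)
  nb ...: next=.  (t=0,i=3, bit0=0)
  bits 01110010 = 114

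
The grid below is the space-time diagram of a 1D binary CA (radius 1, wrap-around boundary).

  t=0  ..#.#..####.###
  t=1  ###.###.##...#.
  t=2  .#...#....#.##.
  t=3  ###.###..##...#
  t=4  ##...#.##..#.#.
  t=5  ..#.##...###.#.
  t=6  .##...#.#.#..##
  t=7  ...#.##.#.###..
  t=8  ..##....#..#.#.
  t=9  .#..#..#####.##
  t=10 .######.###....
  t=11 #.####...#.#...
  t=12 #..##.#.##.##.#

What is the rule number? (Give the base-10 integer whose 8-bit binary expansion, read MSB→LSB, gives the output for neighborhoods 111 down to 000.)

  ###|#  b7=1 t=0,i=8
  ##.|.  b6=0 t=0,i=10
  #.#|.  b5=0 t=0,i=3
  #..|#  b4=1 t=0,i=0
  .##|.  b3=0 t=0,i=7
  .#.|#  b2=1 t=0,i=2
  ..#|#  b1=1 t=0,i=1
  ...|.  b0=0 t=1,i=11
  bits 10010110 = 150

150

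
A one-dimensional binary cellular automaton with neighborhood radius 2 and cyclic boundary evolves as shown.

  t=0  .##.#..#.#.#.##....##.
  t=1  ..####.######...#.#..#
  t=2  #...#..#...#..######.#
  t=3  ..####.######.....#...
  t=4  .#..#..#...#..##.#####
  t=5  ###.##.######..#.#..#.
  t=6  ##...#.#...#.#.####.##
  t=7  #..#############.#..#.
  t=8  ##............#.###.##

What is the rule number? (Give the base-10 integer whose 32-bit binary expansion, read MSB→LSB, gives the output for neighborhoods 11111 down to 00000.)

  [31] ##### => .  t=1,i=9
  [30] ####. => #  t=1,i=4
  [29] ###.# => .  t=1,i=5
  [28] ###.. => .  t=1,i=12
  [27] ##.## => .  t=1,i=6
  [26] ##.#. => #  t=0,i=3
  [25] ##..# => #  t=0,i=21
  [24] ##... => .  t=0,i=15
  [23] #.### => #  t=1,i=7
  [22] #.##. => .  t=0,i=13
  [21] #.#.# => #  t=0,i=9
  [20] #.#.. => #  t=0,i=4
  [19] #..## => .  t=0,i=0
  [18] #..#. => .  t=0,i=6
  [17] #...# => #  t=1,i=14
  [16] #.... => #  t=0,i=16
  [15] .#### => .  t=1,i=3
  [14] .###. => #  t=5,i=1
  [13] .##.# => #  t=0,i=2
  [12] .##.. => .  t=0,i=14
  [11] .#.## => #  t=0,i=12
  [10] .#.#. => #  t=0,i=8
  [9] .#..# => #  t=0,i=5
  [8] .#... => #  t=2,i=8
  [7] ..### => .  t=1,i=2
  [6] ..##. => .  t=0,i=1
  [5] ..#.# => #  t=0,i=7
  [4] ..#.. => #  t=1,i=21
  [3] ...## => #  t=0,i=18
  [2] ...#. => #  t=1,i=15
  [1] ....# => .  t=0,i=17
  [0] ..... => #  t=3,i=15
  bits 01000110101100110110111100111101 = 1186164541

1186164541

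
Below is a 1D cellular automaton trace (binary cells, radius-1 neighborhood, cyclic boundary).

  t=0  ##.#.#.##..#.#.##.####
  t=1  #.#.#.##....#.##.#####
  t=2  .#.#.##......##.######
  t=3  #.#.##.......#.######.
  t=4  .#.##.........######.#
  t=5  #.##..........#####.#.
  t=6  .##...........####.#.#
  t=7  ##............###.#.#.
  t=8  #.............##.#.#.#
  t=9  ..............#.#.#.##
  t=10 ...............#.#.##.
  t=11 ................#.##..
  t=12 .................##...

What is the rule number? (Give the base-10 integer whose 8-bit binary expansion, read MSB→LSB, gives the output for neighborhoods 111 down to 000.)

  ###|#  b7=1 t=0,i=0
  ##.|.  b6=0 t=0,i=1
  #.#|#  b5=1 t=0,i=2
  #..|.  b4=0 t=0,i=9
  .##|#  b3=1 t=0,i=7
  .#.|.  b2=0 t=0,i=3
  ..#|.  b1=0 t=0,i=10
  ...|.  b0=0 t=1,i=9
  bits 10101000 = 168

168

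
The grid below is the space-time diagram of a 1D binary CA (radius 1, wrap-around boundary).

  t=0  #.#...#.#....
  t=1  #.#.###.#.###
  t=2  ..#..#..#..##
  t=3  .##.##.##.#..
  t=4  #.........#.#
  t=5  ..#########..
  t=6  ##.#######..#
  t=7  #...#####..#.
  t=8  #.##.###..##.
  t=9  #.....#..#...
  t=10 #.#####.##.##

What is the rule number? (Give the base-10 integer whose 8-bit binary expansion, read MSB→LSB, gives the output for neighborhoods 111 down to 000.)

  ###|#  b7=1 t=1,i=5
  ##.|.  b6=0 t=1,i=0
  #.#|.  b5=0 t=0,i=1
  #..|.  b4=0 t=0,i=3
  .##|.  b3=0 t=1,i=4
  .#.|#  b2=1 t=0,i=0
  ..#|#  b1=1 t=0,i=5
  ...|#  b0=1 t=0,i=4
  bits 10000111 = 135

135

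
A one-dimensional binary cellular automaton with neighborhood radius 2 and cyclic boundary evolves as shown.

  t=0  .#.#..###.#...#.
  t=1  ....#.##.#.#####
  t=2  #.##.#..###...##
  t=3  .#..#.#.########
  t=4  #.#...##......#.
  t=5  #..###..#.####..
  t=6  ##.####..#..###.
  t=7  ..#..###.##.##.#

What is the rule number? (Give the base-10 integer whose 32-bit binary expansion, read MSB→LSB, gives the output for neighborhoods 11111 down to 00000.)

  #####|.  b31=0 t=1,i=13
  ####.|#  b30=1 t=1,i=14
  ###.#|.  b29=0 t=0,i=8
  ###..|#  b28=1 t=1,i=15
  ##.##|#  b27=1 t=2,i=1
  ##.#.|#  b26=1 t=0,i=9
  ##..#|#  b25=1 t=5,i=6
  ##...|#  b24=1 t=1,i=0
  #.###|.  b23=0 t=1,i=11
  #.##.|.  b22=0 t=1,i=6
  #.#.#|#  b21=1 t=1,i=9
  #.#..|.  b20=0 t=0,i=3
  #..##|.  b19=0 t=0,i=5
  #..#.|.  b18=0 t=0,i=0
  #...#|#  b17=1 t=0,i=12
  #....|.  b16=0 t=1,i=1
  .####|.  b15=0 t=1,i=12
  .###.|#  b14=1 t=0,i=7
  .##.#|.  b13=0 t=1,i=7
  .##..|.  b12=0 t=4,i=7
  .#.##|#  b11=1 t=1,i=5
  .#.#.|.  b10=0 t=0,i=2
  .#..#|#  b9=1 t=0,i=4
  .#...|#  b8=1 t=0,i=11
  ..###|#  b7=1 t=0,i=6
  ..##.|.  b6=0 t=4,i=6
  ..#.#|.  b5=0 t=0,i=1
  ..#..|#  b4=1 t=0,i=14
  ...##|#  b3=1 t=2,i=13
  ...#.|#  b2=1 t=0,i=13
  ....#|#  b1=1 t=1,i=2
  .....|#  b0=1 t=4,i=10
  bits 01011111001000100100101110011111 = 1596083103

1596083103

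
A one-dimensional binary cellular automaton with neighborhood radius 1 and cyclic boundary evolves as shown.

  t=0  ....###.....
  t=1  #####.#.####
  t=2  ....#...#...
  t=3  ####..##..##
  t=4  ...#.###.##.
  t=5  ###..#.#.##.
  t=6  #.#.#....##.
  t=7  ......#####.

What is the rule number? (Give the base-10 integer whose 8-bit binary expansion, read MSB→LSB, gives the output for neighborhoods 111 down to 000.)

75

  nb ###: next=.  (t=0,i=5, bit7=0)
  nb ##.: next=#  (t=0,i=6, bit6=1)
  nb #.#: next=.  (t=1,i=5, bit5=0)
  nb #..: next=.  (t=0,i=7, bit4=0)
  nb .##: next=#  (t=0,i=4, bit3=1)
  nb .#.: next=.  (t=1,i=6, bit2=0)
  nb ..#: next=#  (t=0,i=3, bit1=1)
  nb ...: next=#  (t=0,i=0, bit0=1)
  bits 01001011 = 75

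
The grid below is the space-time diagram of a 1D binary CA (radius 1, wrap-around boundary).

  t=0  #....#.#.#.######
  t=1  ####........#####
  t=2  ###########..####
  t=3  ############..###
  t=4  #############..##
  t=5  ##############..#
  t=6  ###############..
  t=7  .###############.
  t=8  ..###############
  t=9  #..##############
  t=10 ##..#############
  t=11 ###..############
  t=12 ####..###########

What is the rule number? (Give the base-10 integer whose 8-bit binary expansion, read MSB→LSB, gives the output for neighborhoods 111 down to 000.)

209

  nb ###: next=#  (t=0,i=12, bit7=1)
  nb ##.: next=#  (t=0,i=0, bit6=1)
  nb #.#: next=.  (t=0,i=6, bit5=0)
  nb #..: next=#  (t=0,i=1, bit4=1)
  nb .##: next=.  (t=0,i=11, bit3=0)
  nb .#.: next=.  (t=0,i=5, bit2=0)
  nb ..#: next=.  (t=0,i=4, bit1=0)
  nb ...: next=#  (t=0,i=2, bit0=1)
  bits 11010001 = 209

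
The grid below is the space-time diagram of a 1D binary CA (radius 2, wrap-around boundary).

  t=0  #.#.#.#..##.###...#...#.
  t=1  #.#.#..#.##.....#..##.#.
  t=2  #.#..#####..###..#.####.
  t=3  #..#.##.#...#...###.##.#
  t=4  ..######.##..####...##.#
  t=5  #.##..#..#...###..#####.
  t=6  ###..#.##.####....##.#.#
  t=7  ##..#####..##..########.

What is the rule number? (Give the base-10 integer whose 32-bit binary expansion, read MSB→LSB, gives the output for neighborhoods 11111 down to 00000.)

  nb #####: next=.  (t=2,i=7, bit31=0)
  nb ####.: next=#  (t=2,i=8, bit30=1)
  nb ###.#: next=.  (t=2,i=22, bit29=0)
  nb ###..: next=.  (t=0,i=14, bit28=0)
  nb ##.##: next=.  (t=0,i=11, bit27=0)
  nb ##.#.: next=#  (t=1,i=21, bit26=1)
  nb ##..#: next=.  (t=2,i=10, bit25=0)
  nb ##...: next=.  (t=0,i=15, bit24=0)
  nb #.###: next=.  (t=0,i=12, bit23=0)
  nb #.##.: next=#  (t=1,i=9, bit22=1)
  nb #.#.#: next=#  (t=0,i=0, bit21=1)
  nb #.#..: next=.  (t=0,i=6, bit20=0)
  nb #..##: next=.  (t=0,i=8, bit19=0)
  nb #..#.: next=#  (t=1,i=6, bit18=1)
  nb #...#: next=#  (t=0,i=16, bit17=1)
  nb #....: next=#  (t=1,i=12, bit16=1)
  nb .####: next=#  (t=2,i=6, bit15=1)
  nb .###.: next=.  (t=0,i=13, bit14=0)
  nb .##.#: next=#  (t=0,i=10, bit13=1)
  nb .##..: next=.  (t=1,i=10, bit12=0)
  nb .#.##: next=#  (t=1,i=8, bit11=1)
  nb .#.#.: next=.  (t=0,i=1, bit10=0)
  nb .#..#: next=#  (t=0,i=7, bit9=1)
  nb .#...: next=#  (t=0,i=19, bit8=1)
  nb ..###: next=#  (t=2,i=5, bit7=1)
  nb ..##.: next=#  (t=0,i=9, bit6=1)
  nb ..#.#: next=#  (t=0,i=22, bit5=1)
  nb ..#..: next=.  (t=0,i=18, bit4=0)
  nb ...##: next=#  (t=3,i=15, bit3=1)
  nb ...#.: next=.  (t=0,i=17, bit2=0)
  nb ....#: next=#  (t=1,i=14, bit1=1)
  nb .....: next=#  (t=1,i=13, bit0=1)
  bits 01000100011001111010101111101011 = 1147644907

1147644907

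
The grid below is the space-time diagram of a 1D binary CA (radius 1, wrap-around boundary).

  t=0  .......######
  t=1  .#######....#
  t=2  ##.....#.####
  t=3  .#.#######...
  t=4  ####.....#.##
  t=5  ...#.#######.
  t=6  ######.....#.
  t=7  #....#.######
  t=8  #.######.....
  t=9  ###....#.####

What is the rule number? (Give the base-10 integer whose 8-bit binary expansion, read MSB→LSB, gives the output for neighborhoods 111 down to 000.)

111

  [7] ### => .  t=0,i=8
  [6] ##. => #  t=0,i=12
  [5] #.# => #  t=1,i=0
  [4] #.. => .  t=0,i=0
  [3] .## => #  t=0,i=7
  [2] .#. => #  t=1,i=12
  [1] ..# => #  t=0,i=6
  [0] ... => #  t=0,i=1
  bits 01101111 = 111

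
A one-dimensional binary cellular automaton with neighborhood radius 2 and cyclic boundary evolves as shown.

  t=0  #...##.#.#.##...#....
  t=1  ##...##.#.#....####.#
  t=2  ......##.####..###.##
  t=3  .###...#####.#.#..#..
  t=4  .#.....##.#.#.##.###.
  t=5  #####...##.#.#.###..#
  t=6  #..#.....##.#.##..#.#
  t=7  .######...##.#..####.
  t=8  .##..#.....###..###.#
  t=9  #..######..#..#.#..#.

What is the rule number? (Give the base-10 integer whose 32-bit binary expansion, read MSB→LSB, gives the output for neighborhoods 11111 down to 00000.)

  nb #####: next=.  (t=3,i=9, bit31=0)
  nb ####.: next=#  (t=1,i=17, bit30=1)
  nb ###.#: next=.  (t=1,i=18, bit29=0)
  nb ###..: next=.  (t=1,i=1, bit28=0)
  nb ##.##: next=#  (t=1,i=19, bit27=1)
  nb ##.#.: next=#  (t=0,i=6, bit26=1)
  nb ##..#: next=#  (t=2,i=13, bit25=1)
  nb ##...: next=.  (t=0,i=13, bit24=0)
  nb #.###: next=#  (t=1,i=20, bit23=1)
  nb #.##.: next=.  (t=0,i=11, bit22=0)
  nb #.#.#: next=.  (t=0,i=7, bit21=0)
  nb #.#..: next=#  (t=1,i=10, bit20=1)
  nb #..##: next=.  (t=2,i=14, bit19=0)
  nb #..#.: next=#  (t=3,i=17, bit18=1)
  nb #...#: next=.  (t=0,i=2, bit17=0)
  nb #....: next=#  (t=0,i=18, bit16=1)
  nb .####: next=#  (t=1,i=16, bit15=1)
  nb .###.: next=.  (t=1,i=0, bit14=0)
  nb .##.#: next=#  (t=0,i=5, bit13=1)
  nb .##..: next=.  (t=0,i=12, bit12=0)
  nb .#.##: next=#  (t=0,i=10, bit11=1)
  nb .#.#.: next=#  (t=0,i=8, bit10=1)
  nb .#..#: next=.  (t=3,i=16, bit9=0)
  nb .#...: next=#  (t=0,i=1, bit8=1)
  nb ..###: next=#  (t=1,i=15, bit7=1)
  nb ..##.: next=.  (t=0,i=4, bit6=0)
  nb ..#.#: next=#  (t=6,i=18, bit5=1)
  nb ..#..: next=#  (t=0,i=0, bit4=1)
  nb ...##: next=.  (t=0,i=3, bit3=0)
  nb ...#.: next=#  (t=0,i=15, bit2=1)
  nb ....#: next=.  (t=0,i=19, bit1=0)
  nb .....: next=#  (t=2,i=2, bit0=1)
  bits 01001110100101011010110110110101 = 1318432181

1318432181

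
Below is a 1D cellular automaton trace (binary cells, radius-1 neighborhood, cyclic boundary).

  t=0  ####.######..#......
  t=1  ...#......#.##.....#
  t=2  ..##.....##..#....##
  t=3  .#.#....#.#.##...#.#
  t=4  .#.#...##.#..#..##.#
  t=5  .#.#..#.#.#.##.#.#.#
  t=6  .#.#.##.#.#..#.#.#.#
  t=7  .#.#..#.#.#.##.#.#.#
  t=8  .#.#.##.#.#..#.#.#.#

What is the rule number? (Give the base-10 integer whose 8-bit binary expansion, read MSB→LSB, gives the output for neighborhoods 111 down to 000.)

70

  ###|.  b7=0 t=0,i=1
  ##.|#  b6=1 t=0,i=3
  #.#|.  b5=0 t=0,i=4
  #..|.  b4=0 t=0,i=11
  .##|.  b3=0 t=0,i=0
  .#.|#  b2=1 t=0,i=13
  ..#|#  b1=1 t=0,i=12
  ...|.  b0=0 t=0,i=15
  bits 01000110 = 70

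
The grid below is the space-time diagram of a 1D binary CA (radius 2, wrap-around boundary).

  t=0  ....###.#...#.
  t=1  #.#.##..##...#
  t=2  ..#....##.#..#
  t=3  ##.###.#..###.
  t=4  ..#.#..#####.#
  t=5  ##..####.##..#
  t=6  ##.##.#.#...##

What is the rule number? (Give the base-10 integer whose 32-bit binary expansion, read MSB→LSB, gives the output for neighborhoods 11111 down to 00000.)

3644670914

  #####|#  b31=1 t=4,i=9
  ####.|#  b30=1 t=4,i=10
  ###.#|.  b29=0 t=0,i=6
  ###..|#  b28=1 t=5,i=1
  ##.##|#  b27=1 t=3,i=2
  ##.#.|.  b26=0 t=0,i=7
  ##..#|.  b25=0 t=1,i=6
  ##...|#  b24=1 t=1,i=10
  #.###|.  b23=0 t=3,i=3
  #.##.|.  b22=0 t=1,i=4
  #.#.#|#  b21=1 t=1,i=2
  #.#..|#  b20=1 t=0,i=8
  #..##|#  b19=1 t=1,i=7
  #..#.|#  b18=1 t=2,i=1
  #...#|.  b17=0 t=0,i=10
  #....|#  b16=1 t=0,i=0
  .####|.  b15=0 t=4,i=8
  .###.|#  b14=1 t=0,i=5
  .##.#|.  b13=0 t=1,i=0
  .##..|.  b12=0 t=1,i=5
  .#.##|.  b11=0 t=1,i=3
  .#.#.|.  b10=0 t=4,i=3
  .#..#|#  b9=1 t=2,i=0
  .#...|#  b8=1 t=0,i=9
  ..###|#  b7=1 t=0,i=4
  ..##.|#  b6=1 t=1,i=8
  ..#.#|.  b5=0 t=4,i=2
  ..#..|.  b4=0 t=0,i=12
  ...##|.  b3=0 t=0,i=3
  ...#.|.  b2=0 t=0,i=11
  ....#|#  b1=1 t=0,i=2
  .....|.  b0=0 t=0,i=1
  bits 11011001001111010100001111000010 = 3644670914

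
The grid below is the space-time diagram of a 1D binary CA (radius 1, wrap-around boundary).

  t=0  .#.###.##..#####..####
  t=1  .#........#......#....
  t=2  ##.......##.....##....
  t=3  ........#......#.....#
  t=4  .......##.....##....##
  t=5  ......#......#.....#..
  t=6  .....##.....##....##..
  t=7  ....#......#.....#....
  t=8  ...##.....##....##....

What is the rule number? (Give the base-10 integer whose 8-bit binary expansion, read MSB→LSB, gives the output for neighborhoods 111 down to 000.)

6

  ###|.  b7=0 t=0,i=4
  ##.|.  b6=0 t=0,i=5
  #.#|.  b5=0 t=0,i=0
  #..|.  b4=0 t=0,i=9
  .##|.  b3=0 t=0,i=3
  .#.|#  b2=1 t=0,i=1
  ..#|#  b1=1 t=0,i=10
  ...|.  b0=0 t=1,i=3
  bits 00000110 = 6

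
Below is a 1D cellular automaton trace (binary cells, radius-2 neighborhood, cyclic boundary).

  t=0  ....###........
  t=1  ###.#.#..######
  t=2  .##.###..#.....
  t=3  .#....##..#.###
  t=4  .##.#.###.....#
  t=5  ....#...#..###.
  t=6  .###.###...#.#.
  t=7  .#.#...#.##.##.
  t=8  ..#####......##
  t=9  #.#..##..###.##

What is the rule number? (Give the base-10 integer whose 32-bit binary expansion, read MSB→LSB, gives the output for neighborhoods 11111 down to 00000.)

  [31] ##### => .  t=1,i=0
  [30] ####. => #  t=1,i=1
  [29] ###.# => #  t=1,i=2
  [28] ###.. => #  t=0,i=6
  [27] ##.## => .  t=2,i=3
  [26] ##.#. => .  t=1,i=3
  [25] ##..# => #  t=2,i=7
  [24] ##... => .  t=0,i=7
  [23] #.### => .  t=2,i=4
  [22] #.##. => .  t=4,i=1
  [21] #.#.# => #  t=1,i=4
  [20] #.#.. => #  t=1,i=6
  [19] #..## => .  t=1,i=8
  [18] #..#. => .  t=2,i=8
  [17] #...# => #  t=5,i=6
  [16] #.... => .  t=0,i=8
  [15] .#### => .  t=1,i=10
  [14] .###. => .  t=0,i=5
  [13] .##.# => .  t=2,i=2
  [12] .##.. => #  t=3,i=7
  [11] .#.## => .  t=3,i=11
  [10] .#.#. => #  t=1,i=5
  [9] .#..# => .  t=1,i=7
  [8] .#... => #  t=2,i=10
  [7] ..### => #  t=0,i=4
  [6] ..##. => #  t=2,i=1
  [5] ..#.# => .  t=3,i=10
  [4] ..#.. => .  t=2,i=9
  [3] ...## => .  t=0,i=3
  [2] ...#. => #  t=4,i=13
  [1] ....# => #  t=0,i=2
  [0] ..... => #  t=0,i=0
  bits 01110010001100100001010111000111 = 1915884999

1915884999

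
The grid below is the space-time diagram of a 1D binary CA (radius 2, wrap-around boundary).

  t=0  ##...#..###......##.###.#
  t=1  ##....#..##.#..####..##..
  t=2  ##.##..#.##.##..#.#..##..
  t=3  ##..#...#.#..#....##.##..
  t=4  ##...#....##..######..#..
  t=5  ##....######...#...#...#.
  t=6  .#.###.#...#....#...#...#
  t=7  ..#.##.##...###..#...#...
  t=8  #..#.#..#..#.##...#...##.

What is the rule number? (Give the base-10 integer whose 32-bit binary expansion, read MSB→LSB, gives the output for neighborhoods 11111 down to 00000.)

806484810

  #####|.  b31=0 t=4,i=16
  ####.|.  b30=0 t=1,i=17
  ###.#|#  b29=1 t=0,i=22
  ###..|#  b28=1 t=0,i=1
  ##.##|.  b27=0 t=0,i=19
  ##.#.|.  b26=0 t=1,i=11
  ##..#|.  b25=0 t=1,i=19
  ##...|.  b24=0 t=0,i=2
  #.###|.  b23=0 t=0,i=20
  #.##.|.  b22=0 t=2,i=3
  #.#.#|.  b21=0 t=6,i=1
  #.#..|#  b20=1 t=1,i=12
  #..##|.  b19=0 t=0,i=7
  #..#.|.  b18=0 t=2,i=6
  #...#|.  b17=0 t=0,i=3
  #....|#  b16=1 t=0,i=12
  .####|#  b15=1 t=1,i=16
  .###.|#  b14=1 t=0,i=0
  .##.#|#  b13=1 t=0,i=18
  .##..|#  b12=1 t=1,i=1
  .#.##|#  b11=1 t=2,i=8
  .#.#.|.  b10=0 t=2,i=17
  .#..#|#  b9=1 t=0,i=6
  .#...|#  b8=1 t=3,i=5
  ..###|.  b7=0 t=0,i=8
  ..##.|#  b6=1 t=0,i=17
  ..#.#|.  b5=0 t=2,i=7
  ..#..|.  b4=0 t=0,i=5
  ...##|#  b3=1 t=0,i=16
  ...#.|.  b2=0 t=0,i=4
  ....#|#  b1=1 t=0,i=15
  .....|.  b0=0 t=0,i=13
  bits 00110000000100011111101101001010 = 806484810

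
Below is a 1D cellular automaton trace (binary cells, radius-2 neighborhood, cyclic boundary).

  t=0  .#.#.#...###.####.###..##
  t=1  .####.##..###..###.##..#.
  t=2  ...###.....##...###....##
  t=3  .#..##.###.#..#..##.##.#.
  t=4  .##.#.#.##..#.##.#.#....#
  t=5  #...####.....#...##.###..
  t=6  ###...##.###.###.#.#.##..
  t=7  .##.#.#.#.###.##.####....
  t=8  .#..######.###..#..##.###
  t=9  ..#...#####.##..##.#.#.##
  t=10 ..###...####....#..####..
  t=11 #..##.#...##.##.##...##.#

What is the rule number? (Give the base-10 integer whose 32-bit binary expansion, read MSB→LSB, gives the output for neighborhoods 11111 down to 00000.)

4163063635

  #####|#  b31=1 t=8,i=6
  ####.|#  b30=1 t=0,i=15
  ###.#|#  b29=1 t=0,i=11
  ###..|#  b28=1 t=0,i=20
  ##.##|#  b27=1 t=0,i=12
  ##.#.|.  b26=0 t=0,i=0
  ##..#|.  b25=0 t=0,i=21
  ##...|.  b24=0 t=2,i=0
  #.###|.  b23=0 t=0,i=13
  #.##.|.  b22=0 t=1,i=6
  #.#.#|#  b21=1 t=0,i=1
  #.#..|.  b20=0 t=0,i=5
  #..##|.  b19=0 t=0,i=22
  #..#.|.  b18=0 t=1,i=22
  #...#|#  b17=1 t=0,i=7
  #....|#  b16=1 t=2,i=7
  .####|.  b15=0 t=0,i=14
  .###.|#  b14=1 t=0,i=10
  .##.#|.  b13=0 t=0,i=24
  .##..|.  b12=0 t=1,i=7
  .#.##|#  b11=1 t=4,i=0
  .#.#.|#  b10=1 t=0,i=2
  .#..#|#  b9=1 t=1,i=24
  .#...|#  b8=1 t=0,i=6
  ..###|.  b7=0 t=0,i=9
  ..##.|#  b6=1 t=0,i=23
  ..#.#|.  b5=0 t=4,i=12
  ..#..|#  b4=1 t=1,i=23
  ...##|.  b3=0 t=0,i=8
  ...#.|.  b2=0 t=4,i=23
  ....#|#  b1=1 t=2,i=9
  .....|#  b0=1 t=2,i=8
  bits 11111000001000110100111101010011 = 4163063635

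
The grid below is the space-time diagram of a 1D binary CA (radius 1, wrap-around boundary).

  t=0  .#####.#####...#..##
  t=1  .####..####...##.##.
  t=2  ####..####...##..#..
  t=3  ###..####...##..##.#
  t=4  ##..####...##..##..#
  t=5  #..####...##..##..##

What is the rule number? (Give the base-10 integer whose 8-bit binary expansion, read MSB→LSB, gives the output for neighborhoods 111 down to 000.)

142

  ###|#  b7=1 t=0,i=2
  ##.|.  b6=0 t=0,i=5
  #.#|.  b5=0 t=0,i=0
  #..|.  b4=0 t=0,i=12
  .##|#  b3=1 t=0,i=1
  .#.|#  b2=1 t=0,i=15
  ..#|#  b1=1 t=0,i=14
  ...|.  b0=0 t=0,i=13
  bits 10001110 = 142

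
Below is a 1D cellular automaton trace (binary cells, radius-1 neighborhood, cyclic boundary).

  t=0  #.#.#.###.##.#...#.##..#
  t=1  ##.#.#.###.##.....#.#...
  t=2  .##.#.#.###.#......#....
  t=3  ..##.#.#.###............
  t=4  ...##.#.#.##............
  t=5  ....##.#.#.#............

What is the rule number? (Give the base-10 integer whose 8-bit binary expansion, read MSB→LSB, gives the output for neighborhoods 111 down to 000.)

  [7] ### => #  t=0,i=7
  [6] ##. => #  t=0,i=0
  [5] #.# => #  t=0,i=1
  [4] #.. => .  t=0,i=14
  [3] .## => .  t=0,i=6
  [2] .#. => .  t=0,i=2
  [1] ..# => .  t=0,i=16
  [0] ... => .  t=0,i=15
  bits 11100000 = 224

224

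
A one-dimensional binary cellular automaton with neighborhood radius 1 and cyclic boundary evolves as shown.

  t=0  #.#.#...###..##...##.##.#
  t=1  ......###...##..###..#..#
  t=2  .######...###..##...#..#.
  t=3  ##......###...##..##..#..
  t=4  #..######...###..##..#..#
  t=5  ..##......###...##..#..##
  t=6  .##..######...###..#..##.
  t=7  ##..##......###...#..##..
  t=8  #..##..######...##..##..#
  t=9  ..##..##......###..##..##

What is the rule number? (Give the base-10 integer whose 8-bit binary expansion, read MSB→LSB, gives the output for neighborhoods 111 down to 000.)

11

  nb ###: next=.  (t=0,i=9, bit7=0)
  nb ##.: next=.  (t=0,i=0, bit6=0)
  nb #.#: next=.  (t=0,i=1, bit5=0)
  nb #..: next=.  (t=0,i=5, bit4=0)
  nb .##: next=#  (t=0,i=8, bit3=1)
  nb .#.: next=.  (t=0,i=2, bit2=0)
  nb ..#: next=#  (t=0,i=7, bit1=1)
  nb ...: next=#  (t=0,i=6, bit0=1)
  bits 00001011 = 11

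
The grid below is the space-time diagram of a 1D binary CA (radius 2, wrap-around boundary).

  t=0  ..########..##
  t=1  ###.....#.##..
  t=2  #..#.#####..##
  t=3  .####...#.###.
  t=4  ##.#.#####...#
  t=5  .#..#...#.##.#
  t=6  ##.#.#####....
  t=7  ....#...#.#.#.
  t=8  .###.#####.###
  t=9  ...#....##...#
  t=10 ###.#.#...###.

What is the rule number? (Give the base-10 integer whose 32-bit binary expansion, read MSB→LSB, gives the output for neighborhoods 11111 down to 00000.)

  nb #####: next=.  (t=0,i=4, bit31=0)
  nb ####.: next=#  (t=0,i=8, bit30=1)
  nb ###.#: next=#  (t=4,i=1, bit29=1)
  nb ###..: next=.  (t=0,i=9, bit28=0)
  nb ##.##: next=.  (t=8,i=0, bit27=0)
  nb ##.#.: next=.  (t=4,i=2, bit26=0)
  nb ##..#: next=#  (t=0,i=0, bit25=1)
  nb ##...: next=#  (t=1,i=3, bit24=1)
  nb #.###: next=.  (t=2,i=5, bit23=0)
  nb #.##.: next=.  (t=1,i=10, bit22=0)
  nb #.#.#: next=.  (t=4,i=3, bit21=0)
  nb #.#..: next=#  (t=5,i=1, bit20=1)
  nb #..##: next=#  (t=0,i=1, bit19=1)
  nb #..#.: next=#  (t=2,i=2, bit18=1)
  nb #...#: next=#  (t=3,i=6, bit17=1)
  nb #....: next=.  (t=1,i=4, bit16=0)
  nb .####: next=.  (t=0,i=3, bit15=0)
  nb .###.: next=.  (t=1,i=1, bit14=0)
  nb .##.#: next=.  (t=5,i=11, bit13=0)
  nb .##..: next=.  (t=0,i=13, bit12=0)
  nb .#.##: next=#  (t=1,i=9, bit11=1)
  nb .#.#.: next=#  (t=5,i=0, bit10=1)
  nb .#..#: next=.  (t=5,i=2, bit9=0)
  nb .#...: next=#  (t=5,i=5, bit8=1)
  nb ..###: next=#  (t=0,i=2, bit7=1)
  nb ..##.: next=.  (t=0,i=12, bit6=0)
  nb ..#.#: next=#  (t=1,i=8, bit5=1)
  nb ..#..: next=.  (t=5,i=4, bit4=0)
  nb ...##: next=.  (t=4,i=12, bit3=0)
  nb ...#.: next=#  (t=1,i=7, bit2=1)
  nb ....#: next=#  (t=1,i=6, bit1=1)
  nb .....: next=#  (t=1,i=5, bit0=1)
  bits 01100011000111100000110110100111 = 1662913959

1662913959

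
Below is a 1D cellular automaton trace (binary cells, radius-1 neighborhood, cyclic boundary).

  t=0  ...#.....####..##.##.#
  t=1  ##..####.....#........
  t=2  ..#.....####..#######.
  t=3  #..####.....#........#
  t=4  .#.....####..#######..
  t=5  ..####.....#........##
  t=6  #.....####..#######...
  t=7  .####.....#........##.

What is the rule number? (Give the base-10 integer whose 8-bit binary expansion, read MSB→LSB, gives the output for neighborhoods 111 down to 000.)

  ###|.  b7=0 t=0,i=10
  ##.|.  b6=0 t=0,i=12
  #.#|.  b5=0 t=0,i=17
  #..|#  b4=1 t=0,i=0
  .##|.  b3=0 t=0,i=9
  .#.|.  b2=0 t=0,i=3
  ..#|.  b1=0 t=0,i=2
  ...|#  b0=1 t=0,i=1
  bits 00010001 = 17

17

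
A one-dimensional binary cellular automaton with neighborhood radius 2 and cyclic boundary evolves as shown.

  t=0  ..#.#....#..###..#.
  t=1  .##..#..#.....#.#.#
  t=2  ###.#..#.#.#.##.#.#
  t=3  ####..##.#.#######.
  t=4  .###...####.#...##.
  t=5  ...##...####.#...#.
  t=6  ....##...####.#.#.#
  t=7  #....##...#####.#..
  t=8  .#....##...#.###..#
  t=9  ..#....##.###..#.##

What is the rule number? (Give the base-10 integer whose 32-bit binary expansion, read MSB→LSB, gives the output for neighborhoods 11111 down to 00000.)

  ##### -> .   bit 31 = 0  t=3,i=13
  ####. -> #   bit 30 = 1  t=2,i=1
  ###.# -> #   bit 29 = 1  t=2,i=2
  ###.. -> #   bit 28 = 1  t=0,i=14
  ##.## -> .   bit 27 = 0  t=3,i=18
  ##.#. -> #   bit 26 = 1  t=2,i=3
  ##..# -> .   bit 25 = 0  t=0,i=15
  ##... -> #   bit 24 = 1  t=4,i=4
  #.### -> .   bit 23 = 0  t=2,i=18
  #.##. -> #   bit 22 = 1  t=1,i=1
  #.#.# -> #   bit 21 = 1  t=1,i=16
  #.#.. -> .   bit 20 = 0  t=0,i=4
  #..## -> .   bit 19 = 0  t=0,i=11
  #..#. -> #   bit 18 = 1  t=0,i=16
  #...# -> .   bit 17 = 0  t=0,i=0
  #.... -> .   bit 16 = 0  t=0,i=6
  .#### -> #   bit 15 = 1  t=2,i=0
  .###. -> .   bit 14 = 0  t=0,i=13
  .##.# -> #   bit 13 = 1  t=2,i=14
  .##.. -> #   bit 12 = 1  t=1,i=2
  .#.## -> #   bit 11 = 1  t=1,i=0
  .#.#. -> .   bit 10 = 0  t=0,i=3
  .#..# -> .   bit 9 = 0  t=0,i=10
  .#... -> #   bit 8 = 1  t=0,i=5
  ..### -> .   bit 7 = 0  t=0,i=12
  ..##. -> .   bit 6 = 0  t=3,i=6
  ..#.# -> #   bit 5 = 1  t=0,i=2
  ..#.. -> .   bit 4 = 0  t=0,i=9
  ...## -> .   bit 3 = 0  t=4,i=6
  ...#. -> #   bit 2 = 1  t=0,i=1
  ....# -> .   bit 1 = 0  t=0,i=7
  ..... -> #   bit 0 = 1  t=1,i=11
  bits 01110101011001001011100100100101 = 1969535269

1969535269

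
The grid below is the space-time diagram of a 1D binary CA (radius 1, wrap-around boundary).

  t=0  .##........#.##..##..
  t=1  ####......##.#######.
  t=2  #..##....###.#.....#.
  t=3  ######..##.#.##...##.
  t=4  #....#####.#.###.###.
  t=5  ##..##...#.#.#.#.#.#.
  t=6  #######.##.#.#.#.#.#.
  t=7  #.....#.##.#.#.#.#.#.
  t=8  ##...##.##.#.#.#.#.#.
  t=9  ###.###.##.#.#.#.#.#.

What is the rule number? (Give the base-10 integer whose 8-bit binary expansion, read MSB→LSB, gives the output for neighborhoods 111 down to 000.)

  nb ###: next=.  (t=1,i=1, bit7=0)
  nb ##.: next=#  (t=0,i=2, bit6=1)
  nb #.#: next=.  (t=0,i=12, bit5=0)
  nb #..: next=#  (t=0,i=3, bit4=1)
  nb .##: next=#  (t=0,i=1, bit3=1)
  nb .#.: next=#  (t=0,i=11, bit2=1)
  nb ..#: next=#  (t=0,i=0, bit1=1)
  nb ...: next=.  (t=0,i=4, bit0=0)
  bits 01011110 = 94

94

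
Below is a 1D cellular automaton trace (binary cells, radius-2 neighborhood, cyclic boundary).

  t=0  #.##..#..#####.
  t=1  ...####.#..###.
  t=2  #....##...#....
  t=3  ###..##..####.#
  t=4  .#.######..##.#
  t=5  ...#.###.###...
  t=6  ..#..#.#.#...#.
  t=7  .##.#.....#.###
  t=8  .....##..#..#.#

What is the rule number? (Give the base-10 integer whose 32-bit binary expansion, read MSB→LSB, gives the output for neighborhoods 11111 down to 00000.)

3800895828

  [31] ##### => #  t=0,i=11
  [30] ####. => #  t=0,i=12
  [29] ###.# => #  t=0,i=13
  [28] ###.. => .  t=1,i=13
  [27] ##.## => .  t=3,i=13
  [26] ##.#. => .  t=0,i=14
  [25] ##..# => #  t=0,i=4
  [24] ##... => .  t=1,i=14
  [23] #.### => #  t=3,i=14
  [22] #.##. => .  t=0,i=2
  [21] #.#.# => .  t=0,i=0
  [20] #.#.. => .  t=1,i=8
  [19] #..## => #  t=0,i=8
  [18] #..#. => #  t=0,i=5
  [17] #...# => .  t=2,i=8
  [16] #.... => #  t=1,i=0
  [15] .#### => .  t=0,i=10
  [14] .###. => .  t=1,i=12
  [13] .##.# => .  t=4,i=12
  [12] .##.. => #  t=0,i=3
  [11] .#.## => .  t=0,i=1
  [10] .#.#. => .  t=4,i=0
  [9] .#..# => .  t=0,i=7
  [8] .#... => #  t=2,i=1
  [7] ..### => .  t=0,i=9
  [6] ..##. => #  t=2,i=5
  [5] ..#.# => .  t=5,i=3
  [4] ..#.. => #  t=0,i=6
  [3] ...## => .  t=1,i=2
  [2] ...#. => #  t=2,i=9
  [1] ....# => .  t=1,i=1
  [0] ..... => .  t=5,i=0
  bits 11100010100011010001000101010100 = 3800895828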